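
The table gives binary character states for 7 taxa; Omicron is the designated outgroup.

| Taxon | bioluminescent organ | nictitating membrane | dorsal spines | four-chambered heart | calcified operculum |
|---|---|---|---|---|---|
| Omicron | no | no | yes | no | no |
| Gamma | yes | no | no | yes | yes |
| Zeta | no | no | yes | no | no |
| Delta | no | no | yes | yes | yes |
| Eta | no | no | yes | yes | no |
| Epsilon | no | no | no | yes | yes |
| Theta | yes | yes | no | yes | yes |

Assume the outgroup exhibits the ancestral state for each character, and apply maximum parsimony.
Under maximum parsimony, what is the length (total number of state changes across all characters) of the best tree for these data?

5

Character polarity is set by the outgroup: the derived state is whichever differs from the outgroup's state, so for dorsal spines the derived state is 'no', and for the remaining characters it is 'yes'.
bioluminescent organ: derived state 'yes' in Gamma and Theta only — synapomorphy for {Gamma, Theta}.
nictitating membrane: derived state 'yes' in Theta only — an autapomorphy, so it tells us nothing about relationships among taxa.
dorsal spines: derived state 'no' in Epsilon, Gamma, and Theta only — synapomorphy for {Epsilon, Gamma, Theta}.
four-chambered heart (derived state 'yes') is shared by Delta, Epsilon, Eta, Gamma, and Theta — a synapomorphy uniting that clade.
calcified operculum (derived state 'yes') is shared by Delta, Epsilon, Gamma, and Theta — a synapomorphy uniting that clade.
Most parsimonious ingroup topology: (((((Gamma,Theta),Epsilon),Delta),Eta),Zeta).
Changes per character on this tree: bioluminescent organ: 1; nictitating membrane: 1; dorsal spines: 1; four-chambered heart: 1; calcified operculum: 1.
Total = 5.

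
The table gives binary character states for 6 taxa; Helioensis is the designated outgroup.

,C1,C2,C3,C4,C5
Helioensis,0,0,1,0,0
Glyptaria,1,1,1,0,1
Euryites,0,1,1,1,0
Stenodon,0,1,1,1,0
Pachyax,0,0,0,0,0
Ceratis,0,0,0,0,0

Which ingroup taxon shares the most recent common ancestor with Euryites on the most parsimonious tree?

Stenodon

Character polarity is set by the outgroup: the derived state is whichever differs from the outgroup's state, so for C3 the derived state is '0', and for the remaining characters it is '1'.
C1 (derived state '1') is unique to Glyptaria (autapomorphy; uninformative for grouping).
C2 (derived state '1') is shared by Euryites, Glyptaria, and Stenodon — a synapomorphy uniting that clade.
Only Ceratis and Pachyax show the derived state '0' for C3, supporting them as a clade.
C4: derived state '1' in Euryites and Stenodon only — synapomorphy for {Euryites, Stenodon}.
C5: derived state '1' in Glyptaria only — an autapomorphy, so it tells us nothing about relationships among taxa.
Most parsimonious ingroup topology: ((Glyptaria,(Euryites,Stenodon)),(Pachyax,Ceratis)).
Euryites and Stenodon form a cherry on this tree, so they are sister taxa.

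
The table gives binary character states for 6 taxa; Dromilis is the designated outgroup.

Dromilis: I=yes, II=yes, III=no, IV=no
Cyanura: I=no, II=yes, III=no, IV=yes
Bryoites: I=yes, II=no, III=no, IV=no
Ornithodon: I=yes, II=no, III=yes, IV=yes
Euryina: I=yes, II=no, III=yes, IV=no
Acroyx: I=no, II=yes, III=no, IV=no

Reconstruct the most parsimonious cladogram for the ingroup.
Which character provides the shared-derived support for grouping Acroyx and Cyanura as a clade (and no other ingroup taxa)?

Character polarity is set by the outgroup: the derived state is whichever differs from the outgroup's state, so for I, II the derived state is 'no', and for the remaining characters it is 'yes'.
I (derived state 'no') is shared by Acroyx and Cyanura — a synapomorphy uniting that clade.
Only Bryoites, Euryina, and Ornithodon show the derived state 'no' for II, supporting them as a clade.
III: derived state 'yes' in Euryina and Ornithodon only — synapomorphy for {Euryina, Ornithodon}.
IV groups Cyanura and Ornithodon, which is incompatible with the clades supported by the remaining characters; treating it as convergent (homoplasy) costs fewer steps than any alternative tree.
Most parsimonious ingroup topology: ((Cyanura,Acroyx),(Bryoites,(Ornithodon,Euryina))).
The clade {Acroyx, Cyanura} is supported by I: its derived state 'no' occurs in exactly those taxa and in no other taxon (including the outgroup).

I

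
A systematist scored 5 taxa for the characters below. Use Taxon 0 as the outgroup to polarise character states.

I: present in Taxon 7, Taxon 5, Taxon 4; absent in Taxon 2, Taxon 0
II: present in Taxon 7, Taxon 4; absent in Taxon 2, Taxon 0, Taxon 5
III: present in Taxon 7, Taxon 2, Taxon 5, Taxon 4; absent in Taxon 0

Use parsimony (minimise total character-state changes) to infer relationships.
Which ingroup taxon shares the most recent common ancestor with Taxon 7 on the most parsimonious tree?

The outgroup has state 'absent' for every character, so 'present' is the derived state throughout.
I: derived state 'present' in Taxon 4, Taxon 5, and Taxon 7 only — synapomorphy for {Taxon 4, Taxon 5, Taxon 7}.
II: derived state 'present' in Taxon 4 and Taxon 7 only — synapomorphy for {Taxon 4, Taxon 7}.
All ingroup taxa share the derived state 'present' for III; it defines the ingroup but does not resolve relationships within it.
Most parsimonious ingroup topology: (Taxon 2,((Taxon 7,Taxon 4),Taxon 5)).
Taxon 7 and Taxon 4 form a cherry on this tree, so they are sister taxa.

Taxon 4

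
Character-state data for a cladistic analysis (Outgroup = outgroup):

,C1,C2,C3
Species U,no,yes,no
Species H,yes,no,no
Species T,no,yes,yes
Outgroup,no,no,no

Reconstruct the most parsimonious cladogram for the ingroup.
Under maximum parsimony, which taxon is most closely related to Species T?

Species U

The outgroup has state 'no' for every character, so 'yes' is the derived state throughout.
C1: derived state 'yes' in Species H only — an autapomorphy, so it tells us nothing about relationships among taxa.
Only Species T and Species U show the derived state 'yes' for C2, supporting them as a clade.
C3 (derived state 'yes') is unique to Species T (autapomorphy; uninformative for grouping).
Most parsimonious ingroup topology: ((Species T,Species U),Species H).
Species T and Species U form a cherry on this tree, so they are sister taxa.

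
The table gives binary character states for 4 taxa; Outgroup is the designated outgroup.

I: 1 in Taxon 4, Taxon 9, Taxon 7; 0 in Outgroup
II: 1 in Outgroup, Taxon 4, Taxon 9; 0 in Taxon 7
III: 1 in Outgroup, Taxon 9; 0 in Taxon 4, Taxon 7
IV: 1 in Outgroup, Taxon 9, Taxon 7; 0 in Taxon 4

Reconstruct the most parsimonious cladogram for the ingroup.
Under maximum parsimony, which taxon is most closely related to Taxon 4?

Character polarity is set by the outgroup: the derived state is whichever differs from the outgroup's state, so for II, III, IV the derived state is '0', and for the remaining characters it is '1'.
I (derived state '1') is shared by all ingroup taxa — unites the whole ingroup.
II: derived state '0' in Taxon 7 only — an autapomorphy, so it tells us nothing about relationships among taxa.
Only Taxon 4 and Taxon 7 show the derived state '0' for III, supporting them as a clade.
IV (derived state '0') is unique to Taxon 4 (autapomorphy; uninformative for grouping).
Most parsimonious ingroup topology: ((Taxon 4,Taxon 7),Taxon 9).
Taxon 4 and Taxon 7 form a cherry on this tree, so they are sister taxa.

Taxon 7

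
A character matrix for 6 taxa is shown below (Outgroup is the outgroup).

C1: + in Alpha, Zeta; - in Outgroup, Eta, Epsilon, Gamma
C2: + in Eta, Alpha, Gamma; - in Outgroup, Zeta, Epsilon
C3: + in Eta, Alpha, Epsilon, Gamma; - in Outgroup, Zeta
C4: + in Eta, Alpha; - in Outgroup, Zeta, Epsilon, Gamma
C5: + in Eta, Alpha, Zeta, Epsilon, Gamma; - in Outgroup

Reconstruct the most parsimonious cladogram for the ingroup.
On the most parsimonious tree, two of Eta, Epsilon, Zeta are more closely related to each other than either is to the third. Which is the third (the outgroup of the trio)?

The outgroup has state '-' for every character, so '+' is the derived state throughout.
C1 (state '+') occurs in Alpha and Zeta but conflicts with the nesting implied by the other characters — most parsimoniously interpreted as homoplasy.
C2 (derived state '+') is shared by Alpha, Eta, and Gamma — a synapomorphy uniting that clade.
C3: derived state '+' in Alpha, Epsilon, Eta, and Gamma only — synapomorphy for {Alpha, Epsilon, Eta, Gamma}.
C4: derived state '+' in Alpha and Eta only — synapomorphy for {Alpha, Eta}.
C5 (derived state '+') is shared by all ingroup taxa — unites the whole ingroup.
Most parsimonious ingroup topology: ((((Eta,Alpha),Gamma),Epsilon),Zeta).
Eta and Epsilon share a more recent common ancestor with each other than either does with Zeta, so Zeta is the least closely related of the three.

Zeta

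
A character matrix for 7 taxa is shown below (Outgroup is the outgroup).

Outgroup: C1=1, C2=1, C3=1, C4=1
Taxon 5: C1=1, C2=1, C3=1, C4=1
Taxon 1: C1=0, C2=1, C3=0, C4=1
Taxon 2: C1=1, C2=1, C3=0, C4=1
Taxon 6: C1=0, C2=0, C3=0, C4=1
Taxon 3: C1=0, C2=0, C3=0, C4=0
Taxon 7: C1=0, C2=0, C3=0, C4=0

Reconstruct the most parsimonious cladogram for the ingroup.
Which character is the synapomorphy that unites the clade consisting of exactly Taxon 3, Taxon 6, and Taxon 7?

The outgroup has state '1' for every character, so '0' is the derived state throughout.
Only Taxon 1, Taxon 3, Taxon 6, and Taxon 7 show the derived state '0' for C1, supporting them as a clade.
C2 (derived state '0') is shared by Taxon 3, Taxon 6, and Taxon 7 — a synapomorphy uniting that clade.
C3: derived state '0' in Taxon 1, Taxon 2, Taxon 3, Taxon 6, and Taxon 7 only — synapomorphy for {Taxon 1, Taxon 2, Taxon 3, Taxon 6, Taxon 7}.
C4: derived state '0' in Taxon 3 and Taxon 7 only — synapomorphy for {Taxon 3, Taxon 7}.
Most parsimonious ingroup topology: (Taxon 5,((Taxon 1,(Taxon 6,(Taxon 3,Taxon 7))),Taxon 2)).
The clade {Taxon 3, Taxon 6, Taxon 7} is supported by C2: its derived state '0' occurs in exactly those taxa and in no other taxon (including the outgroup).

C2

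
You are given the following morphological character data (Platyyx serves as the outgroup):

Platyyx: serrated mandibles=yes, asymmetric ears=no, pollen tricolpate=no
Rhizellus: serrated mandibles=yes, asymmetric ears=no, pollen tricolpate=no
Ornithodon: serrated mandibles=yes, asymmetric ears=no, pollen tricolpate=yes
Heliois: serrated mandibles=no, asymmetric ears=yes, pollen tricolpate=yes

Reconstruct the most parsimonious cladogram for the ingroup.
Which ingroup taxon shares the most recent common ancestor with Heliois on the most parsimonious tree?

Character polarity is set by the outgroup: the derived state is whichever differs from the outgroup's state, so for serrated mandibles the derived state is 'no', and for the remaining characters it is 'yes'.
serrated mandibles (derived state 'no') is unique to Heliois (autapomorphy; uninformative for grouping).
asymmetric ears (derived state 'yes') is unique to Heliois (autapomorphy; uninformative for grouping).
Only Heliois and Ornithodon show the derived state 'yes' for pollen tricolpate, supporting them as a clade.
Most parsimonious ingroup topology: (Rhizellus,(Ornithodon,Heliois)).
Heliois and Ornithodon form a cherry on this tree, so they are sister taxa.

Ornithodon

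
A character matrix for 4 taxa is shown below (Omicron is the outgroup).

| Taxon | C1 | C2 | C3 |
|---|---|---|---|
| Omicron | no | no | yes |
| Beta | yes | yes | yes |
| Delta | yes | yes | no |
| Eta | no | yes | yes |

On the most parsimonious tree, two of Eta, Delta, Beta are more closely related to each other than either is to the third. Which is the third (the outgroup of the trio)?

Character polarity is set by the outgroup: the derived state is whichever differs from the outgroup's state, so for C3 the derived state is 'no', and for the remaining characters it is 'yes'.
C1 (derived state 'yes') is shared by Beta and Delta — a synapomorphy uniting that clade.
All ingroup taxa share the derived state 'yes' for C2; it defines the ingroup but does not resolve relationships within it.
C3 (derived state 'no') is unique to Delta (autapomorphy; uninformative for grouping).
Most parsimonious ingroup topology: ((Beta,Delta),Eta).
Delta and Beta share a more recent common ancestor with each other than either does with Eta, so Eta is the least closely related of the three.

Eta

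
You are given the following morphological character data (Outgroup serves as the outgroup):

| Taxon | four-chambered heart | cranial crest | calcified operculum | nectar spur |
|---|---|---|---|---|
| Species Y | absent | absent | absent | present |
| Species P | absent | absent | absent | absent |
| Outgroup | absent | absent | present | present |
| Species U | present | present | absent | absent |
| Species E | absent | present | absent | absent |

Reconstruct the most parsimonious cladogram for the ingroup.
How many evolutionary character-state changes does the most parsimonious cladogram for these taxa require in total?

Character polarity is set by the outgroup: the derived state is whichever differs from the outgroup's state, so for calcified operculum, nectar spur the derived state is 'absent', and for the remaining characters it is 'present'.
four-chambered heart: derived state 'present' in Species U only — an autapomorphy, so it tells us nothing about relationships among taxa.
Only Species E and Species U show the derived state 'present' for cranial crest, supporting them as a clade.
calcified operculum (derived state 'absent') is shared by all ingroup taxa — unites the whole ingroup.
nectar spur (derived state 'absent') is shared by Species E, Species P, and Species U — a synapomorphy uniting that clade.
Most parsimonious ingroup topology: (((Species E,Species U),Species P),Species Y).
Changes per character on this tree: four-chambered heart: 1; cranial crest: 1; calcified operculum: 1; nectar spur: 1.
Total = 4.

4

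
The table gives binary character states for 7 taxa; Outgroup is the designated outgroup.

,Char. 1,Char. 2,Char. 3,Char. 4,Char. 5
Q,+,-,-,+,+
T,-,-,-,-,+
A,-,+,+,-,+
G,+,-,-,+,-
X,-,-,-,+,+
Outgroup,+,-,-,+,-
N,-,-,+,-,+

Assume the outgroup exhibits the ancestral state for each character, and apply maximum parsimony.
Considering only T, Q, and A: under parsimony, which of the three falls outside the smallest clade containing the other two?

Q

Character polarity is set by the outgroup: the derived state is whichever differs from the outgroup's state, so for Char. 1, Char. 4 the derived state is '-', and for the remaining characters it is '+'.
Only A, N, T, and X show the derived state '-' for Char. 1, supporting them as a clade.
Char. 2 (derived state '+') is unique to A (autapomorphy; uninformative for grouping).
Char. 3 (derived state '+') is shared by A and N — a synapomorphy uniting that clade.
Char. 4: derived state '-' in A, N, and T only — synapomorphy for {A, N, T}.
Char. 5 (derived state '+') is shared by A, N, Q, T, and X — a synapomorphy uniting that clade.
Most parsimonious ingroup topology: (G,(((T,(A,N)),X),Q)).
T and A share a more recent common ancestor with each other than either does with Q, so Q is the least closely related of the three.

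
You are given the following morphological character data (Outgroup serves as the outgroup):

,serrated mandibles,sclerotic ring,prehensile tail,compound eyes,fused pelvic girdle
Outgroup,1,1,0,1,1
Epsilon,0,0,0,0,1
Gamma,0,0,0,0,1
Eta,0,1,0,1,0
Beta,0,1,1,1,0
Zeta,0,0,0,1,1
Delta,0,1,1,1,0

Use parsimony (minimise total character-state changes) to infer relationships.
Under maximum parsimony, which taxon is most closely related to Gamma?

Character polarity is set by the outgroup: the derived state is whichever differs from the outgroup's state, so for serrated mandibles, sclerotic ring, compound eyes, fused pelvic girdle the derived state is '0', and for the remaining characters it is '1'.
All ingroup taxa share the derived state '0' for serrated mandibles; it defines the ingroup but does not resolve relationships within it.
Only Epsilon, Gamma, and Zeta show the derived state '0' for sclerotic ring, supporting them as a clade.
prehensile tail (derived state '1') is shared by Beta and Delta — a synapomorphy uniting that clade.
Only Epsilon and Gamma show the derived state '0' for compound eyes, supporting them as a clade.
Only Beta, Delta, and Eta show the derived state '0' for fused pelvic girdle, supporting them as a clade.
Most parsimonious ingroup topology: (((Epsilon,Gamma),Zeta),(Eta,(Beta,Delta))).
Gamma and Epsilon form a cherry on this tree, so they are sister taxa.

Epsilon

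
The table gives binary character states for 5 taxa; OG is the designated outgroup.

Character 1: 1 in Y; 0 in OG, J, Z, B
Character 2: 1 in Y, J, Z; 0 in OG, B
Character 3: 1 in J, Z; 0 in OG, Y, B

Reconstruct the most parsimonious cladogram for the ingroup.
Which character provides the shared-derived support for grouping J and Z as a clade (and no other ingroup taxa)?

Character 3

The outgroup has state '0' for every character, so '1' is the derived state throughout.
Character 1 (derived state '1') is unique to Y (autapomorphy; uninformative for grouping).
Only J, Y, and Z show the derived state '1' for Character 2, supporting them as a clade.
Character 3 (derived state '1') is shared by J and Z — a synapomorphy uniting that clade.
Most parsimonious ingroup topology: ((Y,(J,Z)),B).
The clade {J, Z} is supported by Character 3: its derived state '1' occurs in exactly those taxa and in no other taxon (including the outgroup).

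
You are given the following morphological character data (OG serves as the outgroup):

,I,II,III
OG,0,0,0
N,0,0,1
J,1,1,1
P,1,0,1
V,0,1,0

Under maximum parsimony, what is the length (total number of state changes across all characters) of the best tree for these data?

4

The outgroup has state '0' for every character, so '1' is the derived state throughout.
Only J and P show the derived state '1' for I, supporting them as a clade.
II groups J and V, which is incompatible with the clades supported by the remaining characters; treating it as convergent (homoplasy) costs fewer steps than any alternative tree.
III (derived state '1') is shared by J, N, and P — a synapomorphy uniting that clade.
Most parsimonious ingroup topology: ((N,(J,P)),V).
Changes per character on this tree: I: 1; II: 2; III: 1.
Total = 4.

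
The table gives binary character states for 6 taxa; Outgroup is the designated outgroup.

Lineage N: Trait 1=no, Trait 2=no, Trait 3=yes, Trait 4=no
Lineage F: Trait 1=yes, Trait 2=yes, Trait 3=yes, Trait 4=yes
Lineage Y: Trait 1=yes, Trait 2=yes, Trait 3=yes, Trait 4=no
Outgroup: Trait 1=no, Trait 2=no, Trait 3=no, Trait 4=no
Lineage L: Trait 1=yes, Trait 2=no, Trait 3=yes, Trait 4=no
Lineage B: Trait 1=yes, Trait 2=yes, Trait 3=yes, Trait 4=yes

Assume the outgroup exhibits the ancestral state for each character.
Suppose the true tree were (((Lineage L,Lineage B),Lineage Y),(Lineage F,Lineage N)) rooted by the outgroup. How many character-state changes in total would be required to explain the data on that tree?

Map each character onto (((Lineage L,Lineage B),Lineage Y),(Lineage F,Lineage N)) (rooted by Outgroup) and count the minimum state changes it requires (Fitch parsimony):
Trait 1: 2; Trait 2: 3; Trait 3: 1; Trait 4: 2.
Total tree length = 8.

8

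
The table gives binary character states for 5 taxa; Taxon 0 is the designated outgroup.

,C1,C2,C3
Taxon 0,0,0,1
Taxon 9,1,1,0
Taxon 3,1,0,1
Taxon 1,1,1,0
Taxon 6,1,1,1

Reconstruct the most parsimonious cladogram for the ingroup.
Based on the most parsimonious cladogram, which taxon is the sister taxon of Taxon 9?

Taxon 1

Character polarity is set by the outgroup: the derived state is whichever differs from the outgroup's state, so for C3 the derived state is '0', and for the remaining characters it is '1'.
C1 (derived state '1') is shared by all ingroup taxa — unites the whole ingroup.
Only Taxon 1, Taxon 6, and Taxon 9 show the derived state '1' for C2, supporting them as a clade.
C3: derived state '0' in Taxon 1 and Taxon 9 only — synapomorphy for {Taxon 1, Taxon 9}.
Most parsimonious ingroup topology: (((Taxon 9,Taxon 1),Taxon 6),Taxon 3).
Taxon 9 and Taxon 1 form a cherry on this tree, so they are sister taxa.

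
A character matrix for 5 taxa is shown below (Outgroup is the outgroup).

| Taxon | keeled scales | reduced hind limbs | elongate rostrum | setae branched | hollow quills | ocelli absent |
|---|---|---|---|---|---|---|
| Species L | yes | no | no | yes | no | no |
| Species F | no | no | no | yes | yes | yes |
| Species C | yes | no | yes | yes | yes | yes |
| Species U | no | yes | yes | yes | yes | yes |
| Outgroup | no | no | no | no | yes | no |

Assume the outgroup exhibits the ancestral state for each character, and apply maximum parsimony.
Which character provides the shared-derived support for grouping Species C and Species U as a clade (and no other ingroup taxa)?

Character polarity is set by the outgroup: the derived state is whichever differs from the outgroup's state, so for hollow quills the derived state is 'no', and for the remaining characters it is 'yes'.
keeled scales groups Species C and Species L, which is incompatible with the clades supported by the remaining characters; treating it as convergent (homoplasy) costs fewer steps than any alternative tree.
reduced hind limbs (derived state 'yes') is unique to Species U (autapomorphy; uninformative for grouping).
elongate rostrum (derived state 'yes') is shared by Species C and Species U — a synapomorphy uniting that clade.
All ingroup taxa share the derived state 'yes' for setae branched; it defines the ingroup but does not resolve relationships within it.
hollow quills (derived state 'no') is unique to Species L (autapomorphy; uninformative for grouping).
Only Species C, Species F, and Species U show the derived state 'yes' for ocelli absent, supporting them as a clade.
Most parsimonious ingroup topology: (((Species U,Species C),Species F),Species L).
The clade {Species C, Species U} is supported by elongate rostrum: its derived state 'yes' occurs in exactly those taxa and in no other taxon (including the outgroup).

elongate rostrum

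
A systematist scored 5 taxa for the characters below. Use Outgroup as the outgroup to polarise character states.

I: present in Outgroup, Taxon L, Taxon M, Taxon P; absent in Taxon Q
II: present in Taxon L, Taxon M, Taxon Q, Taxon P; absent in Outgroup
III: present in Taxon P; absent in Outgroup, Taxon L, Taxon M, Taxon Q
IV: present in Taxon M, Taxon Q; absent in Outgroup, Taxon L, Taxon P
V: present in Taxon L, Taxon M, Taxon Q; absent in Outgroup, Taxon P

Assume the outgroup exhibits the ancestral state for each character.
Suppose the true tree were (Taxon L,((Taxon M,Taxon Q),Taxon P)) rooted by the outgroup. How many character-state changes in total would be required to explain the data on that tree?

6

Map each character onto (Taxon L,((Taxon M,Taxon Q),Taxon P)) (rooted by Outgroup) and count the minimum state changes it requires (Fitch parsimony):
I: 1; II: 1; III: 1; IV: 1; V: 2.
Total tree length = 6.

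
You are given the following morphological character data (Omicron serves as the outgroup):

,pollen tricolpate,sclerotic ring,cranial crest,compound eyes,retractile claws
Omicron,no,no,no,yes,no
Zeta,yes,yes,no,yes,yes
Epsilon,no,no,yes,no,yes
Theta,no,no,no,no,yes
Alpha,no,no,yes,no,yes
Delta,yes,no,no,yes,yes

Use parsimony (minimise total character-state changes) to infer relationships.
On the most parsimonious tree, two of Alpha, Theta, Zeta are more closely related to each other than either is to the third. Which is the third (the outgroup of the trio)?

Character polarity is set by the outgroup: the derived state is whichever differs from the outgroup's state, so for compound eyes the derived state is 'no', and for the remaining characters it is 'yes'.
pollen tricolpate (derived state 'yes') is shared by Delta and Zeta — a synapomorphy uniting that clade.
sclerotic ring: derived state 'yes' in Zeta only — an autapomorphy, so it tells us nothing about relationships among taxa.
cranial crest (derived state 'yes') is shared by Alpha and Epsilon — a synapomorphy uniting that clade.
Only Alpha, Epsilon, and Theta show the derived state 'no' for compound eyes, supporting them as a clade.
retractile claws (derived state 'yes') is shared by all ingroup taxa — unites the whole ingroup.
Most parsimonious ingroup topology: ((Zeta,Delta),((Epsilon,Alpha),Theta)).
Theta and Alpha share a more recent common ancestor with each other than either does with Zeta, so Zeta is the least closely related of the three.

Zeta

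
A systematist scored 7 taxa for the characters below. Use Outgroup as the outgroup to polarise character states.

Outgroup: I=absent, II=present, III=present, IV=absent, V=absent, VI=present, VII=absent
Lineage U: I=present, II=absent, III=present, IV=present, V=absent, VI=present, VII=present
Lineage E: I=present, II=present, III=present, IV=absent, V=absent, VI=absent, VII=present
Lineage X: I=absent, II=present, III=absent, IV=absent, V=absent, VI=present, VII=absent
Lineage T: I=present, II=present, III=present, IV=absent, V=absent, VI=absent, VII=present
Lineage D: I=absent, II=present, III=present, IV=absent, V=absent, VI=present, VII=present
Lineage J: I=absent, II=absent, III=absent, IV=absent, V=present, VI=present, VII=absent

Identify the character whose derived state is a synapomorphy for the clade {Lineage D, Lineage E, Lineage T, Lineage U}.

Character polarity is set by the outgroup: the derived state is whichever differs from the outgroup's state, so for II, III, VI the derived state is 'absent', and for the remaining characters it is 'present'.
I: derived state 'present' in Lineage E, Lineage T, and Lineage U only — synapomorphy for {Lineage E, Lineage T, Lineage U}.
II (state 'absent') occurs in Lineage J and Lineage U but conflicts with the nesting implied by the other characters — most parsimoniously interpreted as homoplasy.
Only Lineage J and Lineage X show the derived state 'absent' for III, supporting them as a clade.
IV (derived state 'present') is unique to Lineage U (autapomorphy; uninformative for grouping).
V (derived state 'present') is unique to Lineage J (autapomorphy; uninformative for grouping).
VI: derived state 'absent' in Lineage E and Lineage T only — synapomorphy for {Lineage E, Lineage T}.
VII: derived state 'present' in Lineage D, Lineage E, Lineage T, and Lineage U only — synapomorphy for {Lineage D, Lineage E, Lineage T, Lineage U}.
Most parsimonious ingroup topology: (((Lineage U,(Lineage E,Lineage T)),Lineage D),(Lineage X,Lineage J)).
The clade {Lineage D, Lineage E, Lineage T, Lineage U} is supported by VII: its derived state 'present' occurs in exactly those taxa and in no other taxon (including the outgroup).

VII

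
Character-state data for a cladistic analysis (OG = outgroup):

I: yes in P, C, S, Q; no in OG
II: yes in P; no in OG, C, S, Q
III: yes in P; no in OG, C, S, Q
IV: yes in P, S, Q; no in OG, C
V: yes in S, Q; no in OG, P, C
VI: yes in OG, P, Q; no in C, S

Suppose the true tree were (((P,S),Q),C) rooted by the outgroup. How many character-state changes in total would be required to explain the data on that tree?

8

Map each character onto (((P,S),Q),C) (rooted by OG) and count the minimum state changes it requires (Fitch parsimony):
I: 1; II: 1; III: 1; IV: 1; V: 2; VI: 2.
Total tree length = 8.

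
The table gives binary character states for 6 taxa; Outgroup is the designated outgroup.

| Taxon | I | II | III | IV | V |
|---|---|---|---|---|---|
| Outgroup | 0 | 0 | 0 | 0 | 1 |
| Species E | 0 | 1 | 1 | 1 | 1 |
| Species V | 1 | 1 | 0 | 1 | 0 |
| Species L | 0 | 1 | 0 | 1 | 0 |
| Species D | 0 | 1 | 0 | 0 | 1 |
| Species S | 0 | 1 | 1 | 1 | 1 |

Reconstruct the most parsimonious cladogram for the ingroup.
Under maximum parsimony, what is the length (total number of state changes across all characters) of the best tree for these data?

Character polarity is set by the outgroup: the derived state is whichever differs from the outgroup's state, so for V the derived state is '0', and for the remaining characters it is '1'.
I: derived state '1' in Species V only — an autapomorphy, so it tells us nothing about relationships among taxa.
II (derived state '1') is shared by all ingroup taxa — unites the whole ingroup.
III: derived state '1' in Species E and Species S only — synapomorphy for {Species E, Species S}.
Only Species E, Species L, Species S, and Species V show the derived state '1' for IV, supporting them as a clade.
V (derived state '0') is shared by Species L and Species V — a synapomorphy uniting that clade.
Most parsimonious ingroup topology: (((Species E,Species S),(Species V,Species L)),Species D).
Changes per character on this tree: I: 1; II: 1; III: 1; IV: 1; V: 1.
Total = 5.

5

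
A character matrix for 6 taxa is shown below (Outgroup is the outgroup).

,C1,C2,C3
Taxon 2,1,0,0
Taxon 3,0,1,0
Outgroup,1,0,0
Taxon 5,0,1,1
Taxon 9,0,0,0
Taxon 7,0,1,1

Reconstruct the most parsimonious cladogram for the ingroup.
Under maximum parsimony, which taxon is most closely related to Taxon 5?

Character polarity is set by the outgroup: the derived state is whichever differs from the outgroup's state, so for C1 the derived state is '0', and for the remaining characters it is '1'.
C1: derived state '0' in Taxon 3, Taxon 5, Taxon 7, and Taxon 9 only — synapomorphy for {Taxon 3, Taxon 5, Taxon 7, Taxon 9}.
Only Taxon 3, Taxon 5, and Taxon 7 show the derived state '1' for C2, supporting them as a clade.
Only Taxon 5 and Taxon 7 show the derived state '1' for C3, supporting them as a clade.
Most parsimonious ingroup topology: ((((Taxon 5,Taxon 7),Taxon 3),Taxon 9),Taxon 2).
Taxon 5 and Taxon 7 form a cherry on this tree, so they are sister taxa.

Taxon 7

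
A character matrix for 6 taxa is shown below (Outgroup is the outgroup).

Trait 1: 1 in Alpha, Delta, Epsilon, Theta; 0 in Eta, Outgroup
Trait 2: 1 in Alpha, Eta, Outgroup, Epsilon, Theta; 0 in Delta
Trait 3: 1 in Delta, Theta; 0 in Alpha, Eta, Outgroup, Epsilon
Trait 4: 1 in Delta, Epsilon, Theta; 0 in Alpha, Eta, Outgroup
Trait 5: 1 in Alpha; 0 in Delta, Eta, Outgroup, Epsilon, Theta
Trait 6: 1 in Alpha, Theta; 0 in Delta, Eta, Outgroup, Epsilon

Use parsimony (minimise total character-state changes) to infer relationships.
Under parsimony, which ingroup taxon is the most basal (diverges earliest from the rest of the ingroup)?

Character polarity is set by the outgroup: the derived state is whichever differs from the outgroup's state, so for Trait 2 the derived state is '0', and for the remaining characters it is '1'.
Trait 1: derived state '1' in Alpha, Delta, Epsilon, and Theta only — synapomorphy for {Alpha, Delta, Epsilon, Theta}.
Trait 2: derived state '0' in Delta only — an autapomorphy, so it tells us nothing about relationships among taxa.
Trait 3: derived state '1' in Delta and Theta only — synapomorphy for {Delta, Theta}.
Trait 4 (derived state '1') is shared by Delta, Epsilon, and Theta — a synapomorphy uniting that clade.
Trait 5 (derived state '1') is unique to Alpha (autapomorphy; uninformative for grouping).
Trait 6 (state '1') occurs in Alpha and Theta but conflicts with the nesting implied by the other characters — most parsimoniously interpreted as homoplasy.
Most parsimonious ingroup topology: (Eta,((Epsilon,(Theta,Delta)),Alpha)).
Eta is sister to the clade containing all other ingroup taxa, so it is the earliest-diverging (most basal) ingroup lineage.

Eta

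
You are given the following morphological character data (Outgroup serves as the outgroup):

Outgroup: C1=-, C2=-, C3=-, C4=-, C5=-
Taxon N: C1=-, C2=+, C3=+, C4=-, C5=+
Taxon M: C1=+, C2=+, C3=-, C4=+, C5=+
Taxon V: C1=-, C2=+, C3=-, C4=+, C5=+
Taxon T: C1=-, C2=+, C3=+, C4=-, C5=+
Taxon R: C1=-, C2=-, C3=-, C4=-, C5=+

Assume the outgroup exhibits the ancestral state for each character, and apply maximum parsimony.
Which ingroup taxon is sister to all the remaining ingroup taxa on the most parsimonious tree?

Taxon R

The outgroup has state '-' for every character, so '+' is the derived state throughout.
C1 (derived state '+') is unique to Taxon M (autapomorphy; uninformative for grouping).
Only Taxon M, Taxon N, Taxon T, and Taxon V show the derived state '+' for C2, supporting them as a clade.
C3: derived state '+' in Taxon N and Taxon T only — synapomorphy for {Taxon N, Taxon T}.
C4 (derived state '+') is shared by Taxon M and Taxon V — a synapomorphy uniting that clade.
C5 (derived state '+') is shared by all ingroup taxa — unites the whole ingroup.
Most parsimonious ingroup topology: (((Taxon N,Taxon T),(Taxon M,Taxon V)),Taxon R).
Taxon R is sister to the clade containing all other ingroup taxa, so it is the earliest-diverging (most basal) ingroup lineage.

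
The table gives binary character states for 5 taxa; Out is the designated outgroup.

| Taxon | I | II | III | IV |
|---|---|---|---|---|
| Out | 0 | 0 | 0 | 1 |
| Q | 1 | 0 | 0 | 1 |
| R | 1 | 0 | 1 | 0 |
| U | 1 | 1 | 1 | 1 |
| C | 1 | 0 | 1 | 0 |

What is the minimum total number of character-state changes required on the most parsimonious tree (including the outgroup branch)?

Character polarity is set by the outgroup: the derived state is whichever differs from the outgroup's state, so for IV the derived state is '0', and for the remaining characters it is '1'.
I (derived state '1') is shared by all ingroup taxa — unites the whole ingroup.
II: derived state '1' in U only — an autapomorphy, so it tells us nothing about relationships among taxa.
III: derived state '1' in C, R, and U only — synapomorphy for {C, R, U}.
IV (derived state '0') is shared by C and R — a synapomorphy uniting that clade.
Most parsimonious ingroup topology: (Q,((R,C),U)).
Changes per character on this tree: I: 1; II: 1; III: 1; IV: 1.
Total = 4.

4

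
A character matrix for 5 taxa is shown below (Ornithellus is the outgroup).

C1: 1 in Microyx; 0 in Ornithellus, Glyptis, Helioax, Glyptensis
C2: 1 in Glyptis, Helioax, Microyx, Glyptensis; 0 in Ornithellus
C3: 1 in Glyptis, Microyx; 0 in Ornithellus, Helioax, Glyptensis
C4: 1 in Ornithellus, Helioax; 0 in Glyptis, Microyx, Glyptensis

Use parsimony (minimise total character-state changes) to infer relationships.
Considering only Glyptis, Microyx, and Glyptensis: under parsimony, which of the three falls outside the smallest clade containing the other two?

Glyptensis

Character polarity is set by the outgroup: the derived state is whichever differs from the outgroup's state, so for C4 the derived state is '0', and for the remaining characters it is '1'.
C1 (derived state '1') is unique to Microyx (autapomorphy; uninformative for grouping).
All ingroup taxa share the derived state '1' for C2; it defines the ingroup but does not resolve relationships within it.
Only Glyptis and Microyx show the derived state '1' for C3, supporting them as a clade.
C4: derived state '0' in Glyptensis, Glyptis, and Microyx only — synapomorphy for {Glyptensis, Glyptis, Microyx}.
Most parsimonious ingroup topology: (((Glyptis,Microyx),Glyptensis),Helioax).
Microyx and Glyptis share a more recent common ancestor with each other than either does with Glyptensis, so Glyptensis is the least closely related of the three.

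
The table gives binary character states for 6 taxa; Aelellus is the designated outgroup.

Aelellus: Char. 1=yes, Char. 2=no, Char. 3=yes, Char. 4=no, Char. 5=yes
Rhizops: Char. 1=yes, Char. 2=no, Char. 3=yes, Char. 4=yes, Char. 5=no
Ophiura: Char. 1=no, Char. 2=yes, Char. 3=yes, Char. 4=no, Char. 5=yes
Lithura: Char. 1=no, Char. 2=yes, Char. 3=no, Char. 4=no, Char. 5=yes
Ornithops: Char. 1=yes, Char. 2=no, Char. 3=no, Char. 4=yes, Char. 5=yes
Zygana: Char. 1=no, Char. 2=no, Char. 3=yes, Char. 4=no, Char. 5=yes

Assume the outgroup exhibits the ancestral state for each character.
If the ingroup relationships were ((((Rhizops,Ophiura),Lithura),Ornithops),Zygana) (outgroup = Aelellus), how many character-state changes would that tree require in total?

Map each character onto ((((Rhizops,Ophiura),Lithura),Ornithops),Zygana) (rooted by Aelellus) and count the minimum state changes it requires (Fitch parsimony):
Char. 1: 3; Char. 2: 2; Char. 3: 2; Char. 4: 2; Char. 5: 1.
Total tree length = 10.

10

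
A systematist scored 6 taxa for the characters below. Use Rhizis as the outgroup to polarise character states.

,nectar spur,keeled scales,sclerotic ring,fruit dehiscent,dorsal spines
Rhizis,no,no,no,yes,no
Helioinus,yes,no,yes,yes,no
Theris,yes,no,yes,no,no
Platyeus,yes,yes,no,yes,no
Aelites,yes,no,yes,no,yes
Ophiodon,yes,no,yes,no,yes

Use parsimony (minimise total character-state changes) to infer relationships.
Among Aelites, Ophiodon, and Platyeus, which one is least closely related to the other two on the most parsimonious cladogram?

Platyeus

Character polarity is set by the outgroup: the derived state is whichever differs from the outgroup's state, so for fruit dehiscent the derived state is 'no', and for the remaining characters it is 'yes'.
All ingroup taxa share the derived state 'yes' for nectar spur; it defines the ingroup but does not resolve relationships within it.
keeled scales (derived state 'yes') is unique to Platyeus (autapomorphy; uninformative for grouping).
sclerotic ring (derived state 'yes') is shared by Aelites, Helioinus, Ophiodon, and Theris — a synapomorphy uniting that clade.
fruit dehiscent: derived state 'no' in Aelites, Ophiodon, and Theris only — synapomorphy for {Aelites, Ophiodon, Theris}.
Only Aelites and Ophiodon show the derived state 'yes' for dorsal spines, supporting them as a clade.
Most parsimonious ingroup topology: ((Helioinus,(Theris,(Aelites,Ophiodon))),Platyeus).
Ophiodon and Aelites share a more recent common ancestor with each other than either does with Platyeus, so Platyeus is the least closely related of the three.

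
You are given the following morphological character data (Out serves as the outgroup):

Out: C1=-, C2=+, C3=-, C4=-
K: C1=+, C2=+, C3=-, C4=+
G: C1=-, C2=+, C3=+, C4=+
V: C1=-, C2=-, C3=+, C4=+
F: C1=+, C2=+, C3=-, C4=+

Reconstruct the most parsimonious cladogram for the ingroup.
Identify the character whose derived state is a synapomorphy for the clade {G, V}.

Character polarity is set by the outgroup: the derived state is whichever differs from the outgroup's state, so for C2 the derived state is '-', and for the remaining characters it is '+'.
Only F and K show the derived state '+' for C1, supporting them as a clade.
C2: derived state '-' in V only — an autapomorphy, so it tells us nothing about relationships among taxa.
C3: derived state '+' in G and V only — synapomorphy for {G, V}.
C4 (derived state '+') is shared by all ingroup taxa — unites the whole ingroup.
Most parsimonious ingroup topology: ((K,F),(G,V)).
The clade {G, V} is supported by C3: its derived state '+' occurs in exactly those taxa and in no other taxon (including the outgroup).

C3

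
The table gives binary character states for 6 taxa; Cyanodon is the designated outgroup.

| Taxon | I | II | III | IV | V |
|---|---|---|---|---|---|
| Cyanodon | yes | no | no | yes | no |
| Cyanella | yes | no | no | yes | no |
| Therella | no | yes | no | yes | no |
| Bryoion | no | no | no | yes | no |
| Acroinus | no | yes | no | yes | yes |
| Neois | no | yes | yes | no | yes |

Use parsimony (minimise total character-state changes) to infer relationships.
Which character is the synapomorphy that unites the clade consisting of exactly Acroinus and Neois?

Character polarity is set by the outgroup: the derived state is whichever differs from the outgroup's state, so for I, IV the derived state is 'no', and for the remaining characters it is 'yes'.
Only Acroinus, Bryoion, Neois, and Therella show the derived state 'no' for I, supporting them as a clade.
II: derived state 'yes' in Acroinus, Neois, and Therella only — synapomorphy for {Acroinus, Neois, Therella}.
III: derived state 'yes' in Neois only — an autapomorphy, so it tells us nothing about relationships among taxa.
IV: derived state 'no' in Neois only — an autapomorphy, so it tells us nothing about relationships among taxa.
V: derived state 'yes' in Acroinus and Neois only — synapomorphy for {Acroinus, Neois}.
Most parsimonious ingroup topology: (Cyanella,((Therella,(Acroinus,Neois)),Bryoion)).
The clade {Acroinus, Neois} is supported by V: its derived state 'yes' occurs in exactly those taxa and in no other taxon (including the outgroup).

V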